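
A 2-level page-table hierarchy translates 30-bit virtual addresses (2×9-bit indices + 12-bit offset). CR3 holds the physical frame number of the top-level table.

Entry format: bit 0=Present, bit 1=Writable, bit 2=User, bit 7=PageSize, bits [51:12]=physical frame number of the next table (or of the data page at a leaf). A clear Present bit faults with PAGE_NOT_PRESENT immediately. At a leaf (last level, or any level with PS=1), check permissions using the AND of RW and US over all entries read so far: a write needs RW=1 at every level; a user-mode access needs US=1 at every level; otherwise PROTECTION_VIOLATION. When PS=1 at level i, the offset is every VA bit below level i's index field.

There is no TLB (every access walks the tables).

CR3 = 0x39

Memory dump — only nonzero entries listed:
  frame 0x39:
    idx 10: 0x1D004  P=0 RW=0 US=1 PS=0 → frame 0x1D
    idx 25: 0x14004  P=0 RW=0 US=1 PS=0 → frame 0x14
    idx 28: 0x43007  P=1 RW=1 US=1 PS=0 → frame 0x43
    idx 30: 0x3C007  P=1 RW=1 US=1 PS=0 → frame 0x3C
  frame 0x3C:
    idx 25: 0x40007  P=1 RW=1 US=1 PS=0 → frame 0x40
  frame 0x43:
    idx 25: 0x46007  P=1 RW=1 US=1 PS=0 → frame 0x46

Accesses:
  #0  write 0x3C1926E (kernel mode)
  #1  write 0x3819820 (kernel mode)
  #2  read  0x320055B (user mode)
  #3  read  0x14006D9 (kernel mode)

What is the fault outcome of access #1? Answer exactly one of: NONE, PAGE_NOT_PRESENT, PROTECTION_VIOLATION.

Trace:
#0 VA=0x3C1926E (w,kernel):
  lvl0: tbl 0x39, slot 30 ⇒ 0x3C007 (P1/RW1/US1/PS0)
  lvl1: tbl 0x3C, slot 25 ⇒ 0x40007 (P1/RW1/US1/PS0)
  → PA=0x4026E  (2 entries read)
#1 VA=0x3819820 (w,kernel):
  lvl0: tbl 0x39, slot 28 ⇒ 0x43007 (P1/RW1/US1/PS0)
  lvl1: tbl 0x43, slot 25 ⇒ 0x46007 (P1/RW1/US1/PS0)
  → PA=0x46820  (2 entries read)
#2 VA=0x320055B (r,user):
  lvl0: tbl 0x39, slot 25 ⇒ 0x14004 (P0/RW0/US1/PS0)
  ⇒ fault: PAGE_NOT_PRESENT  — 1 lookups
#3 VA=0x14006D9 (r,kernel):
  lvl0: tbl 0x39, slot 10 ⇒ 0x1D004 (P0/RW0/US1/PS0)
  ⇒ fault: PAGE_NOT_PRESENT  — 1 lookups

Access #1 fault: NONE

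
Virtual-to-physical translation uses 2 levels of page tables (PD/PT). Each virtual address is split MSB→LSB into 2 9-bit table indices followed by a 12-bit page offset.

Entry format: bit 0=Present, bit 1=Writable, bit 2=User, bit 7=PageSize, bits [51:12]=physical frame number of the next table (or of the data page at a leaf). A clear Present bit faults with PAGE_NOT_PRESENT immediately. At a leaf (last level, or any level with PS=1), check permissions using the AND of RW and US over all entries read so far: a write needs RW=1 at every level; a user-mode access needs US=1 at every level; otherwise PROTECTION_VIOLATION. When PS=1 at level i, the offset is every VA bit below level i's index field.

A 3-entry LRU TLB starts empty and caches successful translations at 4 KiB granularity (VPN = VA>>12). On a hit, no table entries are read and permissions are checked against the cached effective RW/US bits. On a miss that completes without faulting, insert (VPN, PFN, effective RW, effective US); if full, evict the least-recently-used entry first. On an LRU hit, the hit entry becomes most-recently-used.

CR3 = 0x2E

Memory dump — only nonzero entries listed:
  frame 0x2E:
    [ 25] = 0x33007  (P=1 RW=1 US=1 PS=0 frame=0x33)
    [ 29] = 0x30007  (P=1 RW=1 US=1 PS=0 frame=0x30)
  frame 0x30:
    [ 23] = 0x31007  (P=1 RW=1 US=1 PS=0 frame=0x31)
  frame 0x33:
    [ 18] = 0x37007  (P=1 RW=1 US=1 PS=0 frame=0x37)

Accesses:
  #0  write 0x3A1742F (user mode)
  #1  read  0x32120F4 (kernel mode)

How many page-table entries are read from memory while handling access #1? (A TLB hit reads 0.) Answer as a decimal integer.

Trace:
#0 VA=0x3A1742F (w,user):
  [0] read 0x2E idx=29: raw=0x30007 flags P=1 W=1 U=1 S=0
  [1] read 0x30 idx=23: raw=0x31007 flags P=1 W=1 U=1 S=0
  → PA=0x3142F  (2 entries read)
#1 VA=0x32120F4 (r,kernel):
  [0] read 0x2E idx=25: raw=0x33007 flags P=1 W=1 U=1 S=0
  [1] read 0x33 idx=18: raw=0x37007 flags P=1 W=1 U=1 S=0
  → PA=0x370F4  (2 entries read)

Entries read for #1: 2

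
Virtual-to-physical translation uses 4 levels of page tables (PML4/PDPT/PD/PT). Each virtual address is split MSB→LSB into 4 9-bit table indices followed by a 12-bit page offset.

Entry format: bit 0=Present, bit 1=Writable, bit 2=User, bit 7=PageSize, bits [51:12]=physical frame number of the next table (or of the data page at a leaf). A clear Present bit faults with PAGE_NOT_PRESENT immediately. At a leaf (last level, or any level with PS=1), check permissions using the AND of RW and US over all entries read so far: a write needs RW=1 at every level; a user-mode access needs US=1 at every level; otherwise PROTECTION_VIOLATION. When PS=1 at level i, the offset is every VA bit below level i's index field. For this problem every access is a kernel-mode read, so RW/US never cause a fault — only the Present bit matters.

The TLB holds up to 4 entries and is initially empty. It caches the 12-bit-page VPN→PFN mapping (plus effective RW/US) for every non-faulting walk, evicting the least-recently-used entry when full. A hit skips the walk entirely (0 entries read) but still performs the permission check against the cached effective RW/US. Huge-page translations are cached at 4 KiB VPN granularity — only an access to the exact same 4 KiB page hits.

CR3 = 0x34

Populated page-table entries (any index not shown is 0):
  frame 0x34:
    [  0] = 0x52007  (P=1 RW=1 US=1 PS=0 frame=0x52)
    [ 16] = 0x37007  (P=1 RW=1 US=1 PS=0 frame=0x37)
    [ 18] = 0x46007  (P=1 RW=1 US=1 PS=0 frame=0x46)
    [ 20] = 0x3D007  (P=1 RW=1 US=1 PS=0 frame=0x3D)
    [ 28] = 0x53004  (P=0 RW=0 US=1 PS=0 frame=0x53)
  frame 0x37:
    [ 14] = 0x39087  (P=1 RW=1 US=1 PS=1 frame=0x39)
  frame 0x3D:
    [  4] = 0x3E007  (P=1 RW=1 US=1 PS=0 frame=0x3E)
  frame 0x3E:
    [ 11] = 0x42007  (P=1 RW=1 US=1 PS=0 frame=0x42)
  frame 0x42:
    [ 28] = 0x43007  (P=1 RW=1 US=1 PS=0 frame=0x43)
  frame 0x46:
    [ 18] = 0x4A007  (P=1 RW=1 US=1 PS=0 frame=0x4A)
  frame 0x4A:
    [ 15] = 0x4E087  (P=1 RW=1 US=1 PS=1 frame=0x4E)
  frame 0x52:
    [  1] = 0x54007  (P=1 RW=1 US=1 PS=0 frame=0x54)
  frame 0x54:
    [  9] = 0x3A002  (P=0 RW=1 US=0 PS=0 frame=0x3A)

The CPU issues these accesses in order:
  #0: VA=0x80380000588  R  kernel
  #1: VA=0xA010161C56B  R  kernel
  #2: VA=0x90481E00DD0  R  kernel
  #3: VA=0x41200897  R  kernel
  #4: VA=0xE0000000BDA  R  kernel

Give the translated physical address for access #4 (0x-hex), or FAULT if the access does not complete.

Walk each access:
#0 VA=0x80380000588 (r,kernel):
  lvl0: tbl 0x34, slot 16 ⇒ 0x37007 (P1/RW1/US1/PS0)
  lvl1: tbl 0x37, slot 14 ⇒ 0x39087 (P1/RW1/US1/PS1)
  → PA=0x39588 (huge @L1)  (2 entries read)
#1 VA=0xA010161C56B (r,kernel):
  lvl0: tbl 0x34, slot 20 ⇒ 0x3D007 (P1/RW1/US1/PS0)
  lvl1: tbl 0x3D, slot 4 ⇒ 0x3E007 (P1/RW1/US1/PS0)
  lvl2: tbl 0x3E, slot 11 ⇒ 0x42007 (P1/RW1/US1/PS0)
  lvl3: tbl 0x42, slot 28 ⇒ 0x43007 (P1/RW1/US1/PS0)
  → PA=0x4356B  (4 entries read)
#2 VA=0x90481E00DD0 (r,kernel):
  lvl0: tbl 0x34, slot 18 ⇒ 0x46007 (P1/RW1/US1/PS0)
  lvl1: tbl 0x46, slot 18 ⇒ 0x4A007 (P1/RW1/US1/PS0)
  lvl2: tbl 0x4A, slot 15 ⇒ 0x4E087 (P1/RW1/US1/PS1)
  → PA=0x4EDD0 (huge @L2)  (3 entries read)
#3 VA=0x41200897 (r,kernel):
  lvl0: tbl 0x34, slot 0 ⇒ 0x52007 (P1/RW1/US1/PS0)
  lvl1: tbl 0x52, slot 1 ⇒ 0x54007 (P1/RW1/US1/PS0)
  lvl2: tbl 0x54, slot 9 ⇒ 0x3A002 (P0/RW1/US0/PS0)
  ⇒ fault: PAGE_NOT_PRESENT  — 3 lookups
#4 VA=0xE0000000BDA (r,kernel):
  lvl0: tbl 0x34, slot 28 ⇒ 0x53004 (P0/RW0/US1/PS0)
  ⇒ fault: PAGE_NOT_PRESENT  — 1 lookups

Access #4 PA: FAULT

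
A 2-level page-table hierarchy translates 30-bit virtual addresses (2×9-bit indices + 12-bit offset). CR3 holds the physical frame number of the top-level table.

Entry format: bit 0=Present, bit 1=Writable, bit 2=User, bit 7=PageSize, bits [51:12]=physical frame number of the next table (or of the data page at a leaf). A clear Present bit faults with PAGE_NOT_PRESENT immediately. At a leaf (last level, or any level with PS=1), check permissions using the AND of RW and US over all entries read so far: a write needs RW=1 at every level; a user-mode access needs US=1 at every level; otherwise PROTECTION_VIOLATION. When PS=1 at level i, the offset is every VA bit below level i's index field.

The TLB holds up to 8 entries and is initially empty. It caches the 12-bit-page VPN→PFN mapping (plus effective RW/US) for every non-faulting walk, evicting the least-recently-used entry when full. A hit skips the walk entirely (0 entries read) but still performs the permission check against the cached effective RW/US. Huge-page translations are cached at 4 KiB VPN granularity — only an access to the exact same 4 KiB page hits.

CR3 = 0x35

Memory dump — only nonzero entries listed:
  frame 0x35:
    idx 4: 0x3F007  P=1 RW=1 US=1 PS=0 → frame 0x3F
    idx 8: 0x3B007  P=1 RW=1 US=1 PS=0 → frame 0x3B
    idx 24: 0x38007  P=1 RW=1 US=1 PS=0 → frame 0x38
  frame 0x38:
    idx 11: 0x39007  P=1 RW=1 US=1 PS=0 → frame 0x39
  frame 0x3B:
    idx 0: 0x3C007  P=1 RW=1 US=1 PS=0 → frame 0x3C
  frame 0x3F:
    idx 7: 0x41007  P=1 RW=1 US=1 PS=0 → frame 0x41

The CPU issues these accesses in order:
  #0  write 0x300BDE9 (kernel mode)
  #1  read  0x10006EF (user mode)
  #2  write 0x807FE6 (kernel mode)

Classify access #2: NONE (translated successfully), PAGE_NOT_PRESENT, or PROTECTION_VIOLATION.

Walk each access:
#0 VA=0x300BDE9 (w,kernel):
  [0] read 0x35 idx=24: raw=0x38007 flags P=1 W=1 U=1 S=0
  [1] read 0x38 idx=11: raw=0x39007 flags P=1 W=1 U=1 S=0
  ✓ 0x39DE9  — 2 lookups
#1 VA=0x10006EF (r,user):
  [0] read 0x35 idx=8: raw=0x3B007 flags P=1 W=1 U=1 S=0
  [1] read 0x3B idx=0: raw=0x3C007 flags P=1 W=1 U=1 S=0
  ✓ 0x3C6EF  — 2 lookups
#2 VA=0x807FE6 (w,kernel):
  [0] read 0x35 idx=4: raw=0x3F007 flags P=1 W=1 U=1 S=0
  [1] read 0x3F idx=7: raw=0x41007 flags P=1 W=1 U=1 S=0
  ✓ 0x41FE6  — 2 lookups

Access #2 fault: NONE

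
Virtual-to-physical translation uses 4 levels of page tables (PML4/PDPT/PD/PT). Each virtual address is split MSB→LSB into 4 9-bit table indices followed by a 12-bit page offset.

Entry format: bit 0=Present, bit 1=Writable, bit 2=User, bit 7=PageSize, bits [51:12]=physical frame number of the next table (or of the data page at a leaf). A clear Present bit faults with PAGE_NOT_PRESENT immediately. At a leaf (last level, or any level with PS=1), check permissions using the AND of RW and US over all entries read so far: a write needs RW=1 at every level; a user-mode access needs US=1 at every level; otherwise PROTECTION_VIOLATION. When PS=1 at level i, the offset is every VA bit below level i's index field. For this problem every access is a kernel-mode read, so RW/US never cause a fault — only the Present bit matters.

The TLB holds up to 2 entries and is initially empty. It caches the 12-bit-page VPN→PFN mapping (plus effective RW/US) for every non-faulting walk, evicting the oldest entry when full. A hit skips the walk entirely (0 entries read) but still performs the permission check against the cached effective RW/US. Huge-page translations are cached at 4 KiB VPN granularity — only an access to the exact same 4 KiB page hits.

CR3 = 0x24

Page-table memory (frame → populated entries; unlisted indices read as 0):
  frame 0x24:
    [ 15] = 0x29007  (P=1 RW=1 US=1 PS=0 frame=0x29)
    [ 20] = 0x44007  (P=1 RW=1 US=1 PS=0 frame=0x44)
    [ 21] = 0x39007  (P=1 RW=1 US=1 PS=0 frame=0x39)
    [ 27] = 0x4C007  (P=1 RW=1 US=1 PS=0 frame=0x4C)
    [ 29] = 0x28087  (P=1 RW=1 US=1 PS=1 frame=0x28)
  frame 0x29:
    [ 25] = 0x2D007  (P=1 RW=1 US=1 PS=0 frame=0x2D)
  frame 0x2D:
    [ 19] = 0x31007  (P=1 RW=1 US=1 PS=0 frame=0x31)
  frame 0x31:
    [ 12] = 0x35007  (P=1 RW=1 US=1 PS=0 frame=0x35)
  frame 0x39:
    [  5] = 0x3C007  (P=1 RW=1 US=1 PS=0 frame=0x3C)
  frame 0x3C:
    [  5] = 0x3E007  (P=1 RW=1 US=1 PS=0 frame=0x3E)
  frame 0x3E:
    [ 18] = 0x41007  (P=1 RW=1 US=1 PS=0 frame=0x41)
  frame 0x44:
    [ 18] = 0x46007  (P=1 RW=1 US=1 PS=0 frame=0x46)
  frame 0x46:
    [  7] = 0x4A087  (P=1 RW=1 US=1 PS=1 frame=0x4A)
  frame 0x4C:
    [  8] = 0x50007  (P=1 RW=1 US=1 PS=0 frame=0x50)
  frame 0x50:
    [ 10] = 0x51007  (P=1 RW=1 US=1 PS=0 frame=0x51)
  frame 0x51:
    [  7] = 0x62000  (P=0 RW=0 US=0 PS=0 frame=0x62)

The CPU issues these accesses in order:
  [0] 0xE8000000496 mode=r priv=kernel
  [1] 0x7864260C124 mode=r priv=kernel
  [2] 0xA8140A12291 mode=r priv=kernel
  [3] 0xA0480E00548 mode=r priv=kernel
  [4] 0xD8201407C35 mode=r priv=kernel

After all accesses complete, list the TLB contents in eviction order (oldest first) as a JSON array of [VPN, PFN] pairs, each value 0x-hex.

Walk each access:
#0 VA=0xE8000000496 (r,kernel):
  L0: frame=0x24 idx=29 entry=0x28087 [P=1 RW=1 US=1 PS=1]
  → PA=0x28496 (huge @L0)  (1 entries read)
#1 VA=0x7864260C124 (r,kernel):
  L0: frame=0x24 idx=15 entry=0x29007 [P=1 RW=1 US=1 PS=0]
  L1: frame=0x29 idx=25 entry=0x2D007 [P=1 RW=1 US=1 PS=0]
  L2: frame=0x2D idx=19 entry=0x31007 [P=1 RW=1 US=1 PS=0]
  L3: frame=0x31 idx=12 entry=0x35007 [P=1 RW=1 US=1 PS=0]
  → PA=0x35124  (4 entries read)
#2 VA=0xA8140A12291 (r,kernel):
  L0: frame=0x24 idx=21 entry=0x39007 [P=1 RW=1 US=1 PS=0]
  L1: frame=0x39 idx=5 entry=0x3C007 [P=1 RW=1 US=1 PS=0]
  L2: frame=0x3C idx=5 entry=0x3E007 [P=1 RW=1 US=1 PS=0]
  L3: frame=0x3E idx=18 entry=0x41007 [P=1 RW=1 US=1 PS=0]
  → PA=0x41291  (4 entries read)
#3 VA=0xA0480E00548 (r,kernel):
  L0: frame=0x24 idx=20 entry=0x44007 [P=1 RW=1 US=1 PS=0]
  L1: frame=0x44 idx=18 entry=0x46007 [P=1 RW=1 US=1 PS=0]
  L2: frame=0x46 idx=7 entry=0x4A087 [P=1 RW=1 US=1 PS=1]
  → PA=0x4A548 (huge @L2)  (3 entries read)
#4 VA=0xD8201407C35 (r,kernel):
  L0: frame=0x24 idx=27 entry=0x4C007 [P=1 RW=1 US=1 PS=0]
  L1: frame=0x4C idx=8 entry=0x50007 [P=1 RW=1 US=1 PS=0]
  L2: frame=0x50 idx=10 entry=0x51007 [P=1 RW=1 US=1 PS=0]
  L3: frame=0x51 idx=7 entry=0x62000 [P=0 RW=0 US=0 PS=0]
  → PAGE_NOT_PRESENT  (4 entries read)

TLB: [["0xA8140A12", "0x41"], ["0xA0480E00", "0x4A"]]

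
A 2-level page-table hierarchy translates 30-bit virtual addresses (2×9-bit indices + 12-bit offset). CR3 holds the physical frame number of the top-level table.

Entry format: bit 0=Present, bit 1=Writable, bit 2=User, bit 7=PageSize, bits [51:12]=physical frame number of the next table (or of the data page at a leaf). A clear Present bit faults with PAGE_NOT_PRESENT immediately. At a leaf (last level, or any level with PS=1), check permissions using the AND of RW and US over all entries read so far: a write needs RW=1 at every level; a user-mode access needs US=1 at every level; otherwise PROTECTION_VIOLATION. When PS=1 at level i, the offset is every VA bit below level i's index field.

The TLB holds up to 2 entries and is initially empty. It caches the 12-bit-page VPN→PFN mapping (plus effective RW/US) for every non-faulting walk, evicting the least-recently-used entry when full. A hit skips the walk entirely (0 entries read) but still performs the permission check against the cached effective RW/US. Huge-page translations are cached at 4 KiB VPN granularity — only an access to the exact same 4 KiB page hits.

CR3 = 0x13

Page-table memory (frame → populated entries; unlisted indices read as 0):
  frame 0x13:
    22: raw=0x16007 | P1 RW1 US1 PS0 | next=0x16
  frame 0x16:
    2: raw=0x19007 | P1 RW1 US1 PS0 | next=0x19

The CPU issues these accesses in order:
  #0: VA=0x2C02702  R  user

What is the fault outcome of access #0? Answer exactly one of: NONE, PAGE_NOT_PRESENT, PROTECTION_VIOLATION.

Trace:
#0 VA=0x2C02702 (r,user):
  L0: frame=0x13 idx=22 entry=0x16007 [P=1 RW=1 US=1 PS=0]
  L1: frame=0x16 idx=2 entry=0x19007 [P=1 RW=1 US=1 PS=0]
  → PA=0x19702  (2 entries read)

Access #0 fault: NONE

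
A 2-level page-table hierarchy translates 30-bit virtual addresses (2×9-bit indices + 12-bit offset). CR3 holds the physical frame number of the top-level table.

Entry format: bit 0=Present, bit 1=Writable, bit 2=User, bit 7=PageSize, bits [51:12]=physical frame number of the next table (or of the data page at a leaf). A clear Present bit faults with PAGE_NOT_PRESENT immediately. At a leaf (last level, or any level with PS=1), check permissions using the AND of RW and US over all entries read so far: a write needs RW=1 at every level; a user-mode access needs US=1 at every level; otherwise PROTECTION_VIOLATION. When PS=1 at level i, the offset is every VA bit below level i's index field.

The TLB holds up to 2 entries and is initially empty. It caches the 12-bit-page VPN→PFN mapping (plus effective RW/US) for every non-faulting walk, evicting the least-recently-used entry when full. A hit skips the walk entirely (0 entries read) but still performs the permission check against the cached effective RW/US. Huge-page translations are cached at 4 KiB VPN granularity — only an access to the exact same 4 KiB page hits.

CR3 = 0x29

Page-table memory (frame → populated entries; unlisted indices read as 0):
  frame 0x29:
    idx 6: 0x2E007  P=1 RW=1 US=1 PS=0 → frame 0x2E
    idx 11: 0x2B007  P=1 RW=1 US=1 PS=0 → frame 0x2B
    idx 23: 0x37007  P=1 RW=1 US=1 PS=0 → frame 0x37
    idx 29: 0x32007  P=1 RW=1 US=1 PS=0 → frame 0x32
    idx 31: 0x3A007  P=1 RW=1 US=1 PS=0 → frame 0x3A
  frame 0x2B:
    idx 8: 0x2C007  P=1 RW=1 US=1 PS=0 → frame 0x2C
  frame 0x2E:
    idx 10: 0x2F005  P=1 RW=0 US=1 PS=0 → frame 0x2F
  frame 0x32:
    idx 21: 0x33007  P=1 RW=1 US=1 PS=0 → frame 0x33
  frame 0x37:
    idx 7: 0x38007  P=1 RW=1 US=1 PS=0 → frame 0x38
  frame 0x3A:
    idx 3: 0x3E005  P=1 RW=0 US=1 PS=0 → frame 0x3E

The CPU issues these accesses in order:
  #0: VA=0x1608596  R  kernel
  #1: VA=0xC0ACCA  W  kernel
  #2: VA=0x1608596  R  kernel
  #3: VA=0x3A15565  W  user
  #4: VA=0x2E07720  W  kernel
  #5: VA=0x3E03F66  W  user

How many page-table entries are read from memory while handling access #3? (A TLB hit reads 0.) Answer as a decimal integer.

Walk each access:
#0 VA=0x1608596 (r,kernel):
  L0 @0x29[11] → 0x2B007  P=1,RW=1,US=1,PS=0
  L1 @0x2B[8] → 0x2C007  P=1,RW=1,US=1,PS=0
  ✓ 0x2C596  — 2 lookups
#1 VA=0xC0ACCA (w,kernel):
  L0 @0x29[6] → 0x2E007  P=1,RW=1,US=1,PS=0
  L1 @0x2E[10] → 0x2F005  P=1,RW=0,US=1,PS=0
  ⇒ fault: PROTECTION_VIOLATION  — 2 lookups
#2 VA=0x1608596 (r,kernel):
  TLB hit vpn=0x1608 → PA=0x2C596
#3 VA=0x3A15565 (w,user):
  L0 @0x29[29] → 0x32007  P=1,RW=1,US=1,PS=0
  L1 @0x32[21] → 0x33007  P=1,RW=1,US=1,PS=0
  ✓ 0x33565  — 2 lookups
#4 VA=0x2E07720 (w,kernel):
  L0 @0x29[23] → 0x37007  P=1,RW=1,US=1,PS=0
  L1 @0x37[7] → 0x38007  P=1,RW=1,US=1,PS=0
  ✓ 0x38720  — 2 lookups
#5 VA=0x3E03F66 (w,user):
  L0 @0x29[31] → 0x3A007  P=1,RW=1,US=1,PS=0
  L1 @0x3A[3] → 0x3E005  P=1,RW=0,US=1,PS=0
  ⇒ fault: PROTECTION_VIOLATION  — 2 lookups

Entries read for #3: 2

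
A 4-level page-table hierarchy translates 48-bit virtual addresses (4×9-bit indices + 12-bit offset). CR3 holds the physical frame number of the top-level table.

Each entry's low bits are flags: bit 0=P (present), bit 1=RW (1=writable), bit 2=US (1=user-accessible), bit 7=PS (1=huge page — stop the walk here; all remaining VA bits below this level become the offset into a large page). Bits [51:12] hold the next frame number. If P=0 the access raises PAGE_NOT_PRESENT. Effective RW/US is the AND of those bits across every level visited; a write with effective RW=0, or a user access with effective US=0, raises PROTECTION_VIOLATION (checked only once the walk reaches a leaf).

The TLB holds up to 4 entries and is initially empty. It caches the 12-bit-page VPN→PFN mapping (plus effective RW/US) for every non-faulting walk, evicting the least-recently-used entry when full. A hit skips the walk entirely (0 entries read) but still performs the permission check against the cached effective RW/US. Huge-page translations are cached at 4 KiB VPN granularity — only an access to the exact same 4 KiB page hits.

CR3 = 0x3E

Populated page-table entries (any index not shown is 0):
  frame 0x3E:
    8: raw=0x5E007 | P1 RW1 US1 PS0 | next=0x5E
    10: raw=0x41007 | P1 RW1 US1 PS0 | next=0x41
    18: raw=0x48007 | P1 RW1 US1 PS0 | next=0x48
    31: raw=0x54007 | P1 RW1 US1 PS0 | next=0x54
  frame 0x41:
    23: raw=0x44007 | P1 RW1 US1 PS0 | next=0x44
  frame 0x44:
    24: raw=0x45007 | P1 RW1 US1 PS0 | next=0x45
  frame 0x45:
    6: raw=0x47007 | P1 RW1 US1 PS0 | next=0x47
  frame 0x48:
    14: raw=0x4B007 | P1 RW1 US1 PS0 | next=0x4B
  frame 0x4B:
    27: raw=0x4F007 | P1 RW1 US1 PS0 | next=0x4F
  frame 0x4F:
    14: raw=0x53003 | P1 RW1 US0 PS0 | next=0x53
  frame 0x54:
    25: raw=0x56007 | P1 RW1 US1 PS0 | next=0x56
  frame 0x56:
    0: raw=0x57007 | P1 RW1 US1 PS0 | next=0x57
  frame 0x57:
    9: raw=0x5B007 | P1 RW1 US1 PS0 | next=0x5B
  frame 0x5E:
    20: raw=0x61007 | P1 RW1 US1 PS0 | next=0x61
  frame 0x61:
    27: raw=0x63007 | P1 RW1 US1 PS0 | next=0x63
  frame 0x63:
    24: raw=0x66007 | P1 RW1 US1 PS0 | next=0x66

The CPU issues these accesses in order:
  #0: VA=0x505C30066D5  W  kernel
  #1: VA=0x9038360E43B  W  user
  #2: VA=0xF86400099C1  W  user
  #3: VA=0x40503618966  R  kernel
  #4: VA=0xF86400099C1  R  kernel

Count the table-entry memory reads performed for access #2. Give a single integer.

Per-access translation:
#0 VA=0x505C30066D5 (w,kernel):
  L0: frame=0x3E idx=10 entry=0x41007 [P=1 RW=1 US=1 PS=0]
  L1: frame=0x41 idx=23 entry=0x44007 [P=1 RW=1 US=1 PS=0]
  L2: frame=0x44 idx=24 entry=0x45007 [P=1 RW=1 US=1 PS=0]
  L3: frame=0x45 idx=6 entry=0x47007 [P=1 RW=1 US=1 PS=0]
  ⇒ phys 0x476D5  [4 reads]
#1 VA=0x9038360E43B (w,user):
  L0: frame=0x3E idx=18 entry=0x48007 [P=1 RW=1 US=1 PS=0]
  L1: frame=0x48 idx=14 entry=0x4B007 [P=1 RW=1 US=1 PS=0]
  L2: frame=0x4B idx=27 entry=0x4F007 [P=1 RW=1 US=1 PS=0]
  L3: frame=0x4F idx=14 entry=0x53003 [P=1 RW=1 US=0 PS=0]
  ✗ PROTECTION_VIOLATION  [4 reads]
#2 VA=0xF86400099C1 (w,user):
  L0: frame=0x3E idx=31 entry=0x54007 [P=1 RW=1 US=1 PS=0]
  L1: frame=0x54 idx=25 entry=0x56007 [P=1 RW=1 US=1 PS=0]
  L2: frame=0x56 idx=0 entry=0x57007 [P=1 RW=1 US=1 PS=0]
  L3: frame=0x57 idx=9 entry=0x5B007 [P=1 RW=1 US=1 PS=0]
  ⇒ phys 0x5B9C1  [4 reads]
#3 VA=0x40503618966 (r,kernel):
  L0: frame=0x3E idx=8 entry=0x5E007 [P=1 RW=1 US=1 PS=0]
  L1: frame=0x5E idx=20 entry=0x61007 [P=1 RW=1 US=1 PS=0]
  L2: frame=0x61 idx=27 entry=0x63007 [P=1 RW=1 US=1 PS=0]
  L3: frame=0x63 idx=24 entry=0x66007 [P=1 RW=1 US=1 PS=0]
  ⇒ phys 0x66966  [4 reads]
#4 VA=0xF86400099C1 (r,kernel):
  TLB hit vpn=0xF8640009 → PA=0x5B9C1

Entries read for #2: 4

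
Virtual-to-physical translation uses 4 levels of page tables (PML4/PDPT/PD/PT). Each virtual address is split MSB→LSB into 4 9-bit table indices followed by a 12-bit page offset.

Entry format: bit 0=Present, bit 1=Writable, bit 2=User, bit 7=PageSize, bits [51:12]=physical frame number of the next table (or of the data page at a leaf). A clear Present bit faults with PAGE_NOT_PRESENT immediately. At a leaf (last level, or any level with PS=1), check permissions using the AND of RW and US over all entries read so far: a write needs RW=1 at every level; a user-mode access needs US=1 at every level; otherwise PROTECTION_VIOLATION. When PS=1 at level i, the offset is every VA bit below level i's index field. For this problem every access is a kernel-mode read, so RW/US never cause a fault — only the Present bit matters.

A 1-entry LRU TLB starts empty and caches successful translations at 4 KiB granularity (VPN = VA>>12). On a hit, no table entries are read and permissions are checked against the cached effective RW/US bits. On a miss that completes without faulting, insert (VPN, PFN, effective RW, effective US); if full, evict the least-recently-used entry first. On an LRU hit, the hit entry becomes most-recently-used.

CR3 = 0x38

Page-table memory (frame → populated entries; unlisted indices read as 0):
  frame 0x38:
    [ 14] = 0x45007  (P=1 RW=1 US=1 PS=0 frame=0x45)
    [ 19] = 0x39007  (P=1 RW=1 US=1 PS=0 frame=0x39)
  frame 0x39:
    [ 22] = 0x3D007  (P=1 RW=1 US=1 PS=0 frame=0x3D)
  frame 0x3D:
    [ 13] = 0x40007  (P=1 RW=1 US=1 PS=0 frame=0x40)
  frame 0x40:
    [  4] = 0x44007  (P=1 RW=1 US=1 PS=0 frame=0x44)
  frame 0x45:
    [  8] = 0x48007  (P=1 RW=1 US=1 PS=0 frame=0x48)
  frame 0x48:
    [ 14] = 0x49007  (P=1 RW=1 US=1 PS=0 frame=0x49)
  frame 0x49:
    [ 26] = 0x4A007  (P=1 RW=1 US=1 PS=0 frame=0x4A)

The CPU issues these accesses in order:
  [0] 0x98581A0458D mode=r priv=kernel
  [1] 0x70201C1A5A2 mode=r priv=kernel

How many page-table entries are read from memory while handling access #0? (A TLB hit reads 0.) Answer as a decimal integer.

Walk each access:
#0 VA=0x98581A0458D (r,kernel):
  L0 @0x38[19] → 0x39007  P=1,RW=1,US=1,PS=0
  L1 @0x39[22] → 0x3D007  P=1,RW=1,US=1,PS=0
  L2 @0x3D[13] → 0x40007  P=1,RW=1,US=1,PS=0
  L3 @0x40[4] → 0x44007  P=1,RW=1,US=1,PS=0
  ✓ 0x4458D  — 4 lookups
#1 VA=0x70201C1A5A2 (r,kernel):
  L0 @0x38[14] → 0x45007  P=1,RW=1,US=1,PS=0
  L1 @0x45[8] → 0x48007  P=1,RW=1,US=1,PS=0
  L2 @0x48[14] → 0x49007  P=1,RW=1,US=1,PS=0
  L3 @0x49[26] → 0x4A007  P=1,RW=1,US=1,PS=0
  ✓ 0x4A5A2  — 4 lookups

Entries read for #0: 4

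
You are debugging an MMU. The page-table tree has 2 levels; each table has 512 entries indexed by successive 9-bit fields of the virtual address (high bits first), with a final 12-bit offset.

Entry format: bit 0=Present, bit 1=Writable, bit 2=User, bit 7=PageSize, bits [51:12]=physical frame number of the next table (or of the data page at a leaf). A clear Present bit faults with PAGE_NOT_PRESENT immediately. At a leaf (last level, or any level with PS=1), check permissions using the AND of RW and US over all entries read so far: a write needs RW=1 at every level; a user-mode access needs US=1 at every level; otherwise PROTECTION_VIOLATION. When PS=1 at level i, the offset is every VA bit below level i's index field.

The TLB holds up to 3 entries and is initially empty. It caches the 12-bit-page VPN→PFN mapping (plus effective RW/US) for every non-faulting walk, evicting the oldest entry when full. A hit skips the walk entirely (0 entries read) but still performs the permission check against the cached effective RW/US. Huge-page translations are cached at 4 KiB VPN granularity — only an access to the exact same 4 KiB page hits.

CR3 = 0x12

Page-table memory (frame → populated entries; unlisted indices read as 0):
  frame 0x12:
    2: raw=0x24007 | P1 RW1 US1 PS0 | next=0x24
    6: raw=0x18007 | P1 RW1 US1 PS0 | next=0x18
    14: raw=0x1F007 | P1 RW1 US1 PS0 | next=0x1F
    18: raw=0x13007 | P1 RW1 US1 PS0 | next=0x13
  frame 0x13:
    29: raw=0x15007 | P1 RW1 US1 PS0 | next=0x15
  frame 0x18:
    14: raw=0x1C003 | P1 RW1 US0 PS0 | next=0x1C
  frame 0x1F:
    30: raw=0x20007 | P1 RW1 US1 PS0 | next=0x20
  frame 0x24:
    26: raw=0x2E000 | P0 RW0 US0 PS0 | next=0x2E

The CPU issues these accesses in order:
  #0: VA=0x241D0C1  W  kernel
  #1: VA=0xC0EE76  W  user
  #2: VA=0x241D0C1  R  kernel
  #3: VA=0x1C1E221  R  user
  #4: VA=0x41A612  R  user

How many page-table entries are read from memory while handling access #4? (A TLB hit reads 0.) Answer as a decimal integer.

Per-access translation:
#0 VA=0x241D0C1 (w,kernel):
  L0: frame=0x12 idx=18 entry=0x13007 [P=1 RW=1 US=1 PS=0]
  L1: frame=0x13 idx=29 entry=0x15007 [P=1 RW=1 US=1 PS=0]
  ⇒ phys 0x150C1  [2 reads]
#1 VA=0xC0EE76 (w,user):
  L0: frame=0x12 idx=6 entry=0x18007 [P=1 RW=1 US=1 PS=0]
  L1: frame=0x18 idx=14 entry=0x1C003 [P=1 RW=1 US=0 PS=0]
  ⇒ fault: PROTECTION_VIOLATION  — 2 lookups
#2 VA=0x241D0C1 (r,kernel):
  TLB hit vpn=0x241D → PA=0x150C1
#3 VA=0x1C1E221 (r,user):
  L0: frame=0x12 idx=14 entry=0x1F007 [P=1 RW=1 US=1 PS=0]
  L1: frame=0x1F idx=30 entry=0x20007 [P=1 RW=1 US=1 PS=0]
  ⇒ phys 0x20221  [2 reads]
#4 VA=0x41A612 (r,user):
  L0: frame=0x12 idx=2 entry=0x24007 [P=1 RW=1 US=1 PS=0]
  L1: frame=0x24 idx=26 entry=0x2E000 [P=0 RW=0 US=0 PS=0]
  ⇒ fault: PAGE_NOT_PRESENT  — 2 lookups

Entries read for #4: 2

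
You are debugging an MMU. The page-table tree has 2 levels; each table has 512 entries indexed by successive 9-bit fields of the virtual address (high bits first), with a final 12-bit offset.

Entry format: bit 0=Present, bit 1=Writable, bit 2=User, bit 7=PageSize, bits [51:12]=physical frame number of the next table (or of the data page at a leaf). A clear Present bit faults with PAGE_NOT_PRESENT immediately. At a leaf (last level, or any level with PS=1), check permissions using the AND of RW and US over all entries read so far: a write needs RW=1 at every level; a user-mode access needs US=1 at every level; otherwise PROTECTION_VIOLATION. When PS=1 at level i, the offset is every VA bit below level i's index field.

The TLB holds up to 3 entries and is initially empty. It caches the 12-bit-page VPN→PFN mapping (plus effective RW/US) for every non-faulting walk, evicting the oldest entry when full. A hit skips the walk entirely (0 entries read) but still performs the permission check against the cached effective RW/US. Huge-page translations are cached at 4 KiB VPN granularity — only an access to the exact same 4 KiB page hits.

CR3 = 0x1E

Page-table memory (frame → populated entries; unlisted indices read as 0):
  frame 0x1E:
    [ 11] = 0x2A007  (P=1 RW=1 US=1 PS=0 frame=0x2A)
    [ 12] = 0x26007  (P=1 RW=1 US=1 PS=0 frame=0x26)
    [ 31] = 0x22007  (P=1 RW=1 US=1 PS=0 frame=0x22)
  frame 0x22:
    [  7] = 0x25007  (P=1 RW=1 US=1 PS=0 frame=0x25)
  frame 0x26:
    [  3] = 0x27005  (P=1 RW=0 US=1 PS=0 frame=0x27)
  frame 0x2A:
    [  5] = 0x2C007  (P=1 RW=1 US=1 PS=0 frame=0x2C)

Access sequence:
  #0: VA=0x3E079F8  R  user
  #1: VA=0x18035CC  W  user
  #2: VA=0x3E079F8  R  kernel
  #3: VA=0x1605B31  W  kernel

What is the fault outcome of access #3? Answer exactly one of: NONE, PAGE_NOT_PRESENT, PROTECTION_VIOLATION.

Per-access translation:
#0 VA=0x3E079F8 (r,user):
  L0: frame=0x1E idx=31 entry=0x22007 [P=1 RW=1 US=1 PS=0]
  L1: frame=0x22 idx=7 entry=0x25007 [P=1 RW=1 US=1 PS=0]
  ✓ 0x259F8  — 2 lookups
#1 VA=0x18035CC (w,user):
  L0: frame=0x1E idx=12 entry=0x26007 [P=1 RW=1 US=1 PS=0]
  L1: frame=0x26 idx=3 entry=0x27005 [P=1 RW=0 US=1 PS=0]
  ✗ PROTECTION_VIOLATION  [2 reads]
#2 VA=0x3E079F8 (r,kernel):
  TLB hit vpn=0x3E07 → PA=0x259F8
#3 VA=0x1605B31 (w,kernel):
  L0: frame=0x1E idx=11 entry=0x2A007 [P=1 RW=1 US=1 PS=0]
  L1: frame=0x2A idx=5 entry=0x2C007 [P=1 RW=1 US=1 PS=0]
  ✓ 0x2CB31  — 2 lookups

Access #3 fault: NONE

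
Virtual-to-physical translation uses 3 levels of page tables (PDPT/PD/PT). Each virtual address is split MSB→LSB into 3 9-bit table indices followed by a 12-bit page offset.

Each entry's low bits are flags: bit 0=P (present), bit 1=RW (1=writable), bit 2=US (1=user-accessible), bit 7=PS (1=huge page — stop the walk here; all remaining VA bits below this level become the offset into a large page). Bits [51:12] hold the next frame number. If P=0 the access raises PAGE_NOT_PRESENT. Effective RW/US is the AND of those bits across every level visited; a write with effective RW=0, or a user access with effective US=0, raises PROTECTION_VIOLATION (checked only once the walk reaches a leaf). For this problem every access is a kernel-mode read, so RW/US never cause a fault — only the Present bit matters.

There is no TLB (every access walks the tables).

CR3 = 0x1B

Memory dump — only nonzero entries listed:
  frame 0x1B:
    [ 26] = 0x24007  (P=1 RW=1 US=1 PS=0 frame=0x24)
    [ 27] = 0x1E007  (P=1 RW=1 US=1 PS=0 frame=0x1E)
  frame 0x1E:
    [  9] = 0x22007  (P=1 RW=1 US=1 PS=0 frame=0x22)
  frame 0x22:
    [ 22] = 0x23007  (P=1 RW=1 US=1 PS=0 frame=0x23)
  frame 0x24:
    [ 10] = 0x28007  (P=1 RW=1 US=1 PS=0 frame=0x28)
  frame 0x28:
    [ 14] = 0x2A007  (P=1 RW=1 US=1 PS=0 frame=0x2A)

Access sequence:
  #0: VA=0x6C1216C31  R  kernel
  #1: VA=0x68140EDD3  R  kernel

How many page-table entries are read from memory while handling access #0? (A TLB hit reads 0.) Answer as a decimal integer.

Walk each access:
#0 VA=0x6C1216C31 (r,kernel):
  lvl0: tbl 0x1B, slot 27 ⇒ 0x1E007 (P1/RW1/US1/PS0)
  lvl1: tbl 0x1E, slot 9 ⇒ 0x22007 (P1/RW1/US1/PS0)
  lvl2: tbl 0x22, slot 22 ⇒ 0x23007 (P1/RW1/US1/PS0)
  ⇒ phys 0x23C31  [3 reads]
#1 VA=0x68140EDD3 (r,kernel):
  lvl0: tbl 0x1B, slot 26 ⇒ 0x24007 (P1/RW1/US1/PS0)
  lvl1: tbl 0x24, slot 10 ⇒ 0x28007 (P1/RW1/US1/PS0)
  lvl2: tbl 0x28, slot 14 ⇒ 0x2A007 (P1/RW1/US1/PS0)
  ⇒ phys 0x2ADD3  [3 reads]

Entries read for #0: 3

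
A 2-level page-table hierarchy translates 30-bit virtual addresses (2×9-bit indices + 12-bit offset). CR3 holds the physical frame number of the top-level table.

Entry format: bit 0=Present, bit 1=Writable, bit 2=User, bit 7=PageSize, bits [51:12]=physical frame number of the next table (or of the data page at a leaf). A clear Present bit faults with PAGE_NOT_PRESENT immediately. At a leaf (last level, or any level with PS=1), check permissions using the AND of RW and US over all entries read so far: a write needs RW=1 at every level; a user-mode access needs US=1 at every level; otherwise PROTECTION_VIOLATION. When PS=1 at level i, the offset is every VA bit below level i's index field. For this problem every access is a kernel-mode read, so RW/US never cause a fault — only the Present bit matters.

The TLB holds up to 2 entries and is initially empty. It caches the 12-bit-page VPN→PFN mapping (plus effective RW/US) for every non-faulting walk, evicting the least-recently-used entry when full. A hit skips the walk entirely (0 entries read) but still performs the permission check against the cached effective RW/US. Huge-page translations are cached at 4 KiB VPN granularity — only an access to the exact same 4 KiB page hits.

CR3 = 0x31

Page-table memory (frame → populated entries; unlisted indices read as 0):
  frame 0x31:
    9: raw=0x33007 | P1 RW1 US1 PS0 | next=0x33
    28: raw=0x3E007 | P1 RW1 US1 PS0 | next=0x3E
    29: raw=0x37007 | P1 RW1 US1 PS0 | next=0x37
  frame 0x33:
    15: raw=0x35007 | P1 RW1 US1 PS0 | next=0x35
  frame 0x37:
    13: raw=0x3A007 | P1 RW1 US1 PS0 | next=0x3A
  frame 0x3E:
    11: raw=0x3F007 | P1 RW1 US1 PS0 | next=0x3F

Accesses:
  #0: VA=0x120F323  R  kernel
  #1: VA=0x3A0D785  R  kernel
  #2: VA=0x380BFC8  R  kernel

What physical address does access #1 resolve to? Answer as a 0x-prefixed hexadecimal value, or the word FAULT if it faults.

Walk each access:
#0 VA=0x120F323 (r,kernel):
  lvl0: tbl 0x31, slot 9 ⇒ 0x33007 (P1/RW1/US1/PS0)
  lvl1: tbl 0x33, slot 15 ⇒ 0x35007 (P1/RW1/US1/PS0)
  ✓ 0x35323  — 2 lookups
#1 VA=0x3A0D785 (r,kernel):
  lvl0: tbl 0x31, slot 29 ⇒ 0x37007 (P1/RW1/US1/PS0)
  lvl1: tbl 0x37, slot 13 ⇒ 0x3A007 (P1/RW1/US1/PS0)
  ✓ 0x3A785  — 2 lookups
#2 VA=0x380BFC8 (r,kernel):
  lvl0: tbl 0x31, slot 28 ⇒ 0x3E007 (P1/RW1/US1/PS0)
  lvl1: tbl 0x3E, slot 11 ⇒ 0x3F007 (P1/RW1/US1/PS0)
  ✓ 0x3FFC8  — 2 lookups

Access #1 PA: 0x3A785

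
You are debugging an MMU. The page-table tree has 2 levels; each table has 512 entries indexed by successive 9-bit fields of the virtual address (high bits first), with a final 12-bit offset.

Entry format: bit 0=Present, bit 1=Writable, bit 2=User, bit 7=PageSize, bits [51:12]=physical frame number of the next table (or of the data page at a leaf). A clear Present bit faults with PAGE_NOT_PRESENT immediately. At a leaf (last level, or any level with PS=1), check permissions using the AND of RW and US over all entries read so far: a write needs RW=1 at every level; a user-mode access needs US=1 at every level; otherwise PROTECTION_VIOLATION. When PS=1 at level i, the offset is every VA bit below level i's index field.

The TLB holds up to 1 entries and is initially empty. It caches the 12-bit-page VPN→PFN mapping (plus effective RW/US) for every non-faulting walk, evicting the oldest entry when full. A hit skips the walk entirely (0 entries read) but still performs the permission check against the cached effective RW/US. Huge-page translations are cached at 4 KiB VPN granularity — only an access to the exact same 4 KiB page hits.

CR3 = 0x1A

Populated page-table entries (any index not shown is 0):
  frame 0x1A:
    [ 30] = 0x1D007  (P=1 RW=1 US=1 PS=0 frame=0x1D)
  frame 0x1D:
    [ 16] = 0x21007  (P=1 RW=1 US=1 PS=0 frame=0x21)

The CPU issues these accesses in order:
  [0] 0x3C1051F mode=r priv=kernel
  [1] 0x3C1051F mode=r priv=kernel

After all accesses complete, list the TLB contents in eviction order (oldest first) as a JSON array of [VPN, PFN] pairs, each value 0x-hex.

Per-access translation:
#0 VA=0x3C1051F (r,kernel):
  [0] read 0x1A idx=30: raw=0x1D007 flags P=1 W=1 U=1 S=0
  [1] read 0x1D idx=16: raw=0x21007 flags P=1 W=1 U=1 S=0
  ⇒ phys 0x2151F  [2 reads]
#1 VA=0x3C1051F (r,kernel):
  TLB hit vpn=0x3C10 → PA=0x2151F

TLB: [["0x3C10", "0x21"]]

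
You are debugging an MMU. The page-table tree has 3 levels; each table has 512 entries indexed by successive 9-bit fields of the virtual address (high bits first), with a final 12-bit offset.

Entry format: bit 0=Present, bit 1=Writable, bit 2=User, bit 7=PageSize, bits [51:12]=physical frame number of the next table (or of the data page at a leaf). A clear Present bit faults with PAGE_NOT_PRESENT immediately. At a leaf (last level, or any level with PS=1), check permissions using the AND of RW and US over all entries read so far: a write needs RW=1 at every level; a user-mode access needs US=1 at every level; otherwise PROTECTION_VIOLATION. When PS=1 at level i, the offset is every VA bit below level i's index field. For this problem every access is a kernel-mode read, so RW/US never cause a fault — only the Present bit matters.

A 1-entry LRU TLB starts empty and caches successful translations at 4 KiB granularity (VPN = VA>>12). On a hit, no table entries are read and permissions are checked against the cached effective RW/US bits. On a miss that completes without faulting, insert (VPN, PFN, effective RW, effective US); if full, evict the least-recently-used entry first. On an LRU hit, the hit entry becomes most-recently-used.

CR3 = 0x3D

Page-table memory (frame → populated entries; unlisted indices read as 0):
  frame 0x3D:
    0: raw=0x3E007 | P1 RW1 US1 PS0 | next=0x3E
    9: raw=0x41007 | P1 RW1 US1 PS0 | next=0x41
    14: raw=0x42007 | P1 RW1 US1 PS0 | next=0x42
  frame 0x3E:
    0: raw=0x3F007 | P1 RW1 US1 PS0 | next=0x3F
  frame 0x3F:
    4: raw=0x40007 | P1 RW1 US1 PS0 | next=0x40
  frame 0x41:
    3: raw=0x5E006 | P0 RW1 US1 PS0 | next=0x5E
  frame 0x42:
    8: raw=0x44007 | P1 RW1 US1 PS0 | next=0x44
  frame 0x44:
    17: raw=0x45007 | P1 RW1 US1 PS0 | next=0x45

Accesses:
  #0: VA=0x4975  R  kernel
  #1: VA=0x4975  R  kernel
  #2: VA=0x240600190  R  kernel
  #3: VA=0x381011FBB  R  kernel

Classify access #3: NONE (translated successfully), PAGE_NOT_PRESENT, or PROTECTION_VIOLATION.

Trace:
#0 VA=0x4975 (r,kernel):
  [0] read 0x3D idx=0: raw=0x3E007 flags P=1 W=1 U=1 S=0
  [1] read 0x3E idx=0: raw=0x3F007 flags P=1 W=1 U=1 S=0
  [2] read 0x3F idx=4: raw=0x40007 flags P=1 W=1 U=1 S=0
  → PA=0x40975  (3 entries read)
#1 VA=0x4975 (r,kernel):
  TLB hit vpn=0x4 → PA=0x40975
#2 VA=0x240600190 (r,kernel):
  [0] read 0x3D idx=9: raw=0x41007 flags P=1 W=1 U=1 S=0
  [1] read 0x41 idx=3: raw=0x5E006 flags P=0 W=1 U=1 S=0
  ⇒ fault: PAGE_NOT_PRESENT  — 2 lookups
#3 VA=0x381011FBB (r,kernel):
  [0] read 0x3D idx=14: raw=0x42007 flags P=1 W=1 U=1 S=0
  [1] read 0x42 idx=8: raw=0x44007 flags P=1 W=1 U=1 S=0
  [2] read 0x44 idx=17: raw=0x45007 flags P=1 W=1 U=1 S=0
  → PA=0x45FBB  (3 entries read)

Access #3 fault: NONE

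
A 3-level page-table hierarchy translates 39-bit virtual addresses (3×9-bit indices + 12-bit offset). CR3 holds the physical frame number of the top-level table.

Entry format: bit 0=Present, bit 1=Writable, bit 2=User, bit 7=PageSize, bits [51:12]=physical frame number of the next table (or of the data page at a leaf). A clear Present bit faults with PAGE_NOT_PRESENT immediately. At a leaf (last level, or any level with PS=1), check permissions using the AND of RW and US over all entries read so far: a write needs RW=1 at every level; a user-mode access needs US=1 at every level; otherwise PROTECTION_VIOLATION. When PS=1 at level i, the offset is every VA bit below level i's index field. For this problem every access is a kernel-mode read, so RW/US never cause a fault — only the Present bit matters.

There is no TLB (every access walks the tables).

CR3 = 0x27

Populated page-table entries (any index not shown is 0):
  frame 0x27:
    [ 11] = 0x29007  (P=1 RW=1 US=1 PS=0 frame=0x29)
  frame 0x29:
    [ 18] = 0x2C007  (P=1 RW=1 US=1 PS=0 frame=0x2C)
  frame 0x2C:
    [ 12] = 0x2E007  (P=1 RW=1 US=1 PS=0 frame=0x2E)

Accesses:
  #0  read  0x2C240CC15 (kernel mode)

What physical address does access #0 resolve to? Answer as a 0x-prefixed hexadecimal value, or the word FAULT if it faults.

Per-access translation:
#0 VA=0x2C240CC15 (r,kernel):
  L0 @0x27[11] → 0x29007  P=1,RW=1,US=1,PS=0
  L1 @0x29[18] → 0x2C007  P=1,RW=1,US=1,PS=0
  L2 @0x2C[12] → 0x2E007  P=1,RW=1,US=1,PS=0
  ⇒ phys 0x2EC15  [3 reads]

Access #0 PA: 0x2EC15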